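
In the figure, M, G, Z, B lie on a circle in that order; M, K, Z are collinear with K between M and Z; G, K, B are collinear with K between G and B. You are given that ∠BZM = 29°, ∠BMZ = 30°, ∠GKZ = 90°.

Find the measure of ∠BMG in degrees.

1. ∠BGM = 29°  [same arc MB]
2. ∠BKM = 90°  [vertical angles at K]
3. ∠GBM = 60°  [△MKB]
4. ∠BMG = 91°  [△MGB]

∠BMG = 91°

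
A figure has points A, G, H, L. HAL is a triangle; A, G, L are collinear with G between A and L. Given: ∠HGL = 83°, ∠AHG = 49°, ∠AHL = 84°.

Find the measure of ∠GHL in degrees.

1. ∠AGH = 97°  [linear pair at G on AL]
2. ∠GAH = 34°  [△HAG]
3. ∠HAL = 34°  [G on ray AL]
4. ∠ALH = 62°  [△HAL]
5. ∠GLH = 62°  [G on ray LA]
6. ∠GHL = 35°  [△HGL]

∠GHL = 35°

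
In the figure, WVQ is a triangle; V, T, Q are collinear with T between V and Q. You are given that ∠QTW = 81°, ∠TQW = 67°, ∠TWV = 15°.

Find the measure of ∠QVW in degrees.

∠QVW = 66°

1. ∠VTW = 99°  [linear pair at T on VQ]
2. ∠TVW = 66°  [△WVT]
3. ∠QVW = 66°  [T on ray VQ]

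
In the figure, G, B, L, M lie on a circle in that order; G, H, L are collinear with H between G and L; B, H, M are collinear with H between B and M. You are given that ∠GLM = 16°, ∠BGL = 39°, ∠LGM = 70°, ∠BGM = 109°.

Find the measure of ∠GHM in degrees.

1. ∠GBM = 16°  [same arc GM]
2. ∠BMG = 55°  [△GBM]
3. ∠GHM = 55°  [△GHM]

∠GHM = 55°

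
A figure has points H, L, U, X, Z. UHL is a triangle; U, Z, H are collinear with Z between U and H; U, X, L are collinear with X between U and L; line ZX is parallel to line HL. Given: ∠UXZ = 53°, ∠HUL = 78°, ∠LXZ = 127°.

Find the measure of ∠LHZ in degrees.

1. ∠HLU = 53°  [ZX∥HL, corresponding at X]
2. ∠LHU = 49°  [△UHL]
3. ∠LHZ = 49°  [Z on ray HU]

∠LHZ = 49°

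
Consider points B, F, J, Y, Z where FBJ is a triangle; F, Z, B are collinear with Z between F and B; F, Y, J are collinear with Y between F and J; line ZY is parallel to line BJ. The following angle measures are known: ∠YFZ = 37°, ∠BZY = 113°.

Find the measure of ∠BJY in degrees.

∠BJY = 76°

1. ∠FZY = 67°  [linear pair at Z on FB]
2. ∠FYZ = 76°  [△FZY]
3. ∠JYZ = 104°  [linear pair at Y on FJ]
4. ∠BJY = 76°  [ZY∥BJ, co-interior at J–Y]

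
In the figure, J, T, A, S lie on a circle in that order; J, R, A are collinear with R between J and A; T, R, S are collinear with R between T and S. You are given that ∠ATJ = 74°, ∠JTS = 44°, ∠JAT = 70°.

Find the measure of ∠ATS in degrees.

∠ATS = 30°

1. ∠ASJ = 106°  [cyclic JTAS, opposite ∠T+∠S]
2. ∠JAS = 44°  [same arc JS]
3. ∠AJS = 30°  [△JAS]
4. ∠ATS = 30°  [same arc AS]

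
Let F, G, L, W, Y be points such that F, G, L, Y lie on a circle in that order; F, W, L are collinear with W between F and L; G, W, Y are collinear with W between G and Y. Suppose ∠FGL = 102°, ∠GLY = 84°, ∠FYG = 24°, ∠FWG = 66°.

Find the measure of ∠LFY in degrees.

1. ∠FLG = 24°  [same arc FG]
2. ∠GWL = 114°  [linear pair at W on FL]
3. ∠LGY = 42°  [△GWL]
4. ∠LFY = 42°  [same arc LY]

∠LFY = 42°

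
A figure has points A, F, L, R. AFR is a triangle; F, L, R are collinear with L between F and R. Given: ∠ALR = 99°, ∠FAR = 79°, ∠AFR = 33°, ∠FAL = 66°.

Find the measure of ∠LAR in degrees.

1. ∠ARF = 68°  [△AFR]
2. ∠ARL = 68°  [L on ray RF]
3. ∠LAR = 13°  [△ALR]

∠LAR = 13°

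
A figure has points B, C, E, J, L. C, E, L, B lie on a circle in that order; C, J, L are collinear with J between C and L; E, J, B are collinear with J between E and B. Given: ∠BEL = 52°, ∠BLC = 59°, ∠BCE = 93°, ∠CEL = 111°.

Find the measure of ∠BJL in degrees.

∠BJL = 80°

1. ∠BCL = 52°  [same arc LB]
2. ∠BEC = 59°  [same arc CB]
3. ∠CBE = 28°  [△CEB]
4. ∠BJC = 100°  [△CJB]
5. ∠BJL = 80°  [linear pair at J on CL]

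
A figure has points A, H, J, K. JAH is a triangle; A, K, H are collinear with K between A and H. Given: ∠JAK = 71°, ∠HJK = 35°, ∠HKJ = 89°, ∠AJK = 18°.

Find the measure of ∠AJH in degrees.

1. ∠HAJ = 71°  [K on ray AH]
2. ∠JHK = 56°  [△JKH]
3. ∠AHJ = 56°  [K on ray HA]
4. ∠AJH = 53°  [△JAH]

∠AJH = 53°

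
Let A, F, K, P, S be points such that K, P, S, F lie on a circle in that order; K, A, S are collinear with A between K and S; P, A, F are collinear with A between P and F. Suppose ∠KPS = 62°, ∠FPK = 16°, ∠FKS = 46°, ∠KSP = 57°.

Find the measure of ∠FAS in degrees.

1. ∠PKS = 61°  [△KPS]
2. ∠FSK = 16°  [same arc KF]
3. ∠PFS = 61°  [same arc PS]
4. ∠FAS = 103°  [△SAF]

∠FAS = 103°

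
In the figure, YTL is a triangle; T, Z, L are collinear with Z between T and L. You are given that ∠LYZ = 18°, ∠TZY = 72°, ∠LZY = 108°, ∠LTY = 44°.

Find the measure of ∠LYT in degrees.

1. ∠YLZ = 54°  [△YZL]
2. ∠TLY = 54°  [Z on ray LT]
3. ∠LYT = 82°  [△YTL]

∠LYT = 82°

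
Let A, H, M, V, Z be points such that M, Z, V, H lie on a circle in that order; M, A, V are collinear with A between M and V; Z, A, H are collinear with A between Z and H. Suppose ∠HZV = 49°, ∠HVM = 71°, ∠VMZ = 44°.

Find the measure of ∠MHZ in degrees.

1. ∠HMV = 49°  [same arc VH]
2. ∠MHV = 60°  [△MVH]
3. ∠MZV = 120°  [cyclic MZVH, opposite ∠Z+∠H]
4. ∠MVZ = 16°  [△MZV]
5. ∠MHZ = 16°  [same arc MZ]

∠MHZ = 16°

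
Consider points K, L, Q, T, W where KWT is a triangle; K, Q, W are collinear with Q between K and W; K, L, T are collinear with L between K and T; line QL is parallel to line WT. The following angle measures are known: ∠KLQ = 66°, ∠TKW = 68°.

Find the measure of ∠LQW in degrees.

1. ∠KTW = 66°  [QL∥WT, corresponding at L]
2. ∠KWT = 46°  [△KWT]
3. ∠KQL = 46°  [QL∥WT, corresponding at Q]
4. ∠LQW = 134°  [linear pair at Q on KW]

∠LQW = 134°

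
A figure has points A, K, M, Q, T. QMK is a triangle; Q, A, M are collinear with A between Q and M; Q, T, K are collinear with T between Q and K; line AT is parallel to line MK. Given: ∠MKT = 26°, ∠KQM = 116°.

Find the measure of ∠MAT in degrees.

∠MAT = 142°

1. ∠MKQ = 26°  [T on ray KQ]
2. ∠KMQ = 38°  [△QMK]
3. ∠QAT = 38°  [AT∥MK, corresponding at A]
4. ∠MAT = 142°  [linear pair at A on QM]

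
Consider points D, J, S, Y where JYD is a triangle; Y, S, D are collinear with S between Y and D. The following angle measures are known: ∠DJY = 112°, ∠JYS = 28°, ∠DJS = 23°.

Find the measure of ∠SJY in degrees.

1. ∠DYJ = 28°  [S on ray YD]
2. ∠JDY = 40°  [△JYD]
3. ∠JDS = 40°  [S on ray DY]
4. ∠DSJ = 117°  [△JSD]
5. ∠JSY = 63°  [linear pair at S on YD]
6. ∠SJY = 89°  [△JYS]

∠SJY = 89°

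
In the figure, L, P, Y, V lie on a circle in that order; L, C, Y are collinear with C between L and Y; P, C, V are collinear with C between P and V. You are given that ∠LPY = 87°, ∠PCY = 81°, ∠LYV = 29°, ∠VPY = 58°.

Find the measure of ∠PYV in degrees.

∠PYV = 70°

1. ∠LVY = 93°  [cyclic LPYV, opposite ∠P+∠V]
2. ∠LCV = 81°  [vertical angles at C]
3. ∠LPV = 29°  [same arc LV]
4. ∠VLY = 58°  [△LYV]
5. ∠LVP = 41°  [△LCV]
6. ∠PLV = 110°  [△LPV]
7. ∠PYV = 70°  [cyclic LPYV, opposite ∠L+∠Y]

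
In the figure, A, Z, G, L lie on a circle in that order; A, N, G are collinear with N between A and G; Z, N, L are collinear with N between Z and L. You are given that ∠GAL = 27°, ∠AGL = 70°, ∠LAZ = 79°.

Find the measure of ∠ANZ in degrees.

∠ANZ = 58°

1. ∠GZL = 27°  [same arc GL]
2. ∠AZL = 70°  [same arc AL]
3. ∠LGZ = 101°  [cyclic AZGL, opposite ∠A+∠G]
4. ∠GLZ = 52°  [△ZGL]
5. ∠GAZ = 52°  [same arc ZG]
6. ∠ANZ = 58°  [△ANZ]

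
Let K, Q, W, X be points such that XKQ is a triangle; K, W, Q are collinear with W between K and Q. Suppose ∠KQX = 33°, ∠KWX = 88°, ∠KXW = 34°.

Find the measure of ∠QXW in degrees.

1. ∠WQX = 33°  [W on ray QK]
2. ∠QWX = 92°  [linear pair at W on KQ]
3. ∠QXW = 55°  [△XWQ]

∠QXW = 55°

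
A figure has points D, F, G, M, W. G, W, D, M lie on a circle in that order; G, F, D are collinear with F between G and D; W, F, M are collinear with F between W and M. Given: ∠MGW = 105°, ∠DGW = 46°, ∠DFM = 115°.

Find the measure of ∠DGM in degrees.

∠DGM = 59°

1. ∠MDW = 75°  [cyclic GWDM, opposite ∠G+∠D]
2. ∠DMW = 46°  [same arc WD]
3. ∠DWM = 59°  [△WDM]
4. ∠DGM = 59°  [same arc DM]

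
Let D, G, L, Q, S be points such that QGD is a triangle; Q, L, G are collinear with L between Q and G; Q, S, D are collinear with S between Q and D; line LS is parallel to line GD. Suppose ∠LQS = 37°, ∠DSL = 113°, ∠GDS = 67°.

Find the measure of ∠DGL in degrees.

∠DGL = 76°

1. ∠DQG = 37°  [L on QG, S on QD]
2. ∠GDQ = 67°  [S on ray DQ]
3. ∠DGQ = 76°  [△QGD]
4. ∠DGL = 76°  [L on ray GQ]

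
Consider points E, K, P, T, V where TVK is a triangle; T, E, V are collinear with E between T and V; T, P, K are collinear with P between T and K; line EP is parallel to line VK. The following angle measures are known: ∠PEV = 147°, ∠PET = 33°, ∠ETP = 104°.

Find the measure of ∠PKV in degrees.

∠PKV = 43°

1. ∠EPT = 43°  [△TEP]
2. ∠EPK = 137°  [linear pair at P on TK]
3. ∠PKV = 43°  [EP∥VK, co-interior at K–P]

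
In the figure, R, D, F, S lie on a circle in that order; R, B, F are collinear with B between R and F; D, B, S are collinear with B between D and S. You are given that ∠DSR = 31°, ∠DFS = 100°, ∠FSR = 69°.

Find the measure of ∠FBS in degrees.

1. ∠DFR = 31°  [same arc RD]
2. ∠DRS = 80°  [cyclic RDFS, opposite ∠R+∠F]
3. ∠FDR = 111°  [cyclic RDFS, opposite ∠D+∠S]
4. ∠DRF = 38°  [△RDF]
5. ∠RDS = 69°  [△RDS]
6. ∠DSF = 38°  [same arc DF]
7. ∠RFS = 69°  [same arc RS]
8. ∠FBS = 73°  [△FBS]

∠FBS = 73°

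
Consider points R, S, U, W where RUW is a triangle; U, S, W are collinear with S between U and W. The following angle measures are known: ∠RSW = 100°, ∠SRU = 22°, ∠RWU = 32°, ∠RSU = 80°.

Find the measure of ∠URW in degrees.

∠URW = 70°

1. ∠RUS = 78°  [△RUS]
2. ∠RUW = 78°  [S on ray UW]
3. ∠URW = 70°  [△RUW]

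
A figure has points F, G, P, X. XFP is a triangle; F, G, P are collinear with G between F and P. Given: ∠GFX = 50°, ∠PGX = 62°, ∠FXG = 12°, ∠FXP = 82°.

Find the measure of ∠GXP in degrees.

1. ∠PFX = 50°  [G on ray FP]
2. ∠FPX = 48°  [△XFP]
3. ∠GPX = 48°  [G on ray PF]
4. ∠GXP = 70°  [△XGP]

∠GXP = 70°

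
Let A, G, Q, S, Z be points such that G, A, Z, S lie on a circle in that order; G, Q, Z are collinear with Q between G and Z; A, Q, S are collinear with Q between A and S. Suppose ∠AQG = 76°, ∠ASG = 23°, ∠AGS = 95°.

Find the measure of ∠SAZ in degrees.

1. ∠AQZ = 104°  [linear pair at Q on GZ]
2. ∠AZG = 23°  [same arc GA]
3. ∠SAZ = 53°  [△AQZ]

∠SAZ = 53°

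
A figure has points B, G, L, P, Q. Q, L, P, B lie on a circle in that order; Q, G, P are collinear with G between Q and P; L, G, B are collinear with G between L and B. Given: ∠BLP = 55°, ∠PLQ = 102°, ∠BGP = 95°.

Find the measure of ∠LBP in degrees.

1. ∠BQP = 55°  [same arc PB]
2. ∠PBQ = 78°  [cyclic QLPB, opposite ∠L+∠B]
3. ∠BPQ = 47°  [△QPB]
4. ∠LBP = 38°  [△PGB]

∠LBP = 38°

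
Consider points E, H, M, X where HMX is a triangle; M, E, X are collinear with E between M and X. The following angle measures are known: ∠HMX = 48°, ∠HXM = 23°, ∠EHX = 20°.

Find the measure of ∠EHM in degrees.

1. ∠EMH = 48°  [E on ray MX]
2. ∠EXH = 23°  [E on ray XM]
3. ∠HEX = 137°  [△HEX]
4. ∠HEM = 43°  [linear pair at E on MX]
5. ∠EHM = 89°  [△HME]

∠EHM = 89°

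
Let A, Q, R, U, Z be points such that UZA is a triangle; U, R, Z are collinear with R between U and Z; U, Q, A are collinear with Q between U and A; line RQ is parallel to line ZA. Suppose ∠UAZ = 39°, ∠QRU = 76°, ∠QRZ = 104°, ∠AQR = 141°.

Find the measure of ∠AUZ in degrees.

1. ∠RQU = 39°  [RQ∥ZA, corresponding at Q]
2. ∠QUR = 65°  [△URQ]
3. ∠AUZ = 65°  [R on UZ, Q on UA]

∠AUZ = 65°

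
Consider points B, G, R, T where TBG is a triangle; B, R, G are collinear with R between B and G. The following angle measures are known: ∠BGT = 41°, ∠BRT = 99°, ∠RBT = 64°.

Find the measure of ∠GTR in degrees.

∠GTR = 58°

1. ∠RGT = 41°  [R on ray GB]
2. ∠GRT = 81°  [linear pair at R on BG]
3. ∠GTR = 58°  [△TRG]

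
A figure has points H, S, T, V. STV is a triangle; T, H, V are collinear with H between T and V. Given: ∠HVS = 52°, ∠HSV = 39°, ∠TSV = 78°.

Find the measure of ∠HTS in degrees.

∠HTS = 50°

1. ∠SVT = 52°  [H on ray VT]
2. ∠STV = 50°  [△STV]
3. ∠HTS = 50°  [H on ray TV]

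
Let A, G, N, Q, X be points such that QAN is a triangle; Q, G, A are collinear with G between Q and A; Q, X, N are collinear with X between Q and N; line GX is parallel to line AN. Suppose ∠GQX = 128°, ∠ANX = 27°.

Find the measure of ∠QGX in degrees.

∠QGX = 25°

1. ∠AQN = 128°  [G on QA, X on QN]
2. ∠ANQ = 27°  [X on ray NQ]
3. ∠NAQ = 25°  [△QAN]
4. ∠QGX = 25°  [GX∥AN, corresponding at G]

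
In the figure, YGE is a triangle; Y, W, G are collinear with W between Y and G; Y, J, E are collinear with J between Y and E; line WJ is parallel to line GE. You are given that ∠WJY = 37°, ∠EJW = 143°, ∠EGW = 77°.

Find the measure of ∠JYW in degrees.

∠JYW = 66°

1. ∠GEY = 37°  [WJ∥GE, corresponding at J]
2. ∠EGY = 77°  [W on ray GY]
3. ∠EYG = 66°  [△YGE]
4. ∠JYW = 66°  [W on YG, J on YE]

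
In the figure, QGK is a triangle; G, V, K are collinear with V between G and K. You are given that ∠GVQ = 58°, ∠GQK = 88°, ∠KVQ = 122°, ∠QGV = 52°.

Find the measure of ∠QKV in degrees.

∠QKV = 40°

1. ∠KGQ = 52°  [V on ray GK]
2. ∠GKQ = 40°  [△QGK]
3. ∠QKV = 40°  [V on ray KG]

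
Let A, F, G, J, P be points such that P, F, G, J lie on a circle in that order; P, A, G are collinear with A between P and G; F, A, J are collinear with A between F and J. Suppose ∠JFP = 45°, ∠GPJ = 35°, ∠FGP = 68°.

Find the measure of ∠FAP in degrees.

1. ∠GFJ = 35°  [same arc GJ]
2. ∠FAG = 77°  [△FAG]
3. ∠FAP = 103°  [linear pair at A on PG]

∠FAP = 103°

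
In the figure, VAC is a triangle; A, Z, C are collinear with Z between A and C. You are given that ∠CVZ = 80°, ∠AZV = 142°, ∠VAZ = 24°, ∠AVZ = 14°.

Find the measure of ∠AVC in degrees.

∠AVC = 94°

1. ∠CZV = 38°  [linear pair at Z on AC]
2. ∠CAV = 24°  [Z on ray AC]
3. ∠VCZ = 62°  [△VZC]
4. ∠ACV = 62°  [Z on ray CA]
5. ∠AVC = 94°  [△VAC]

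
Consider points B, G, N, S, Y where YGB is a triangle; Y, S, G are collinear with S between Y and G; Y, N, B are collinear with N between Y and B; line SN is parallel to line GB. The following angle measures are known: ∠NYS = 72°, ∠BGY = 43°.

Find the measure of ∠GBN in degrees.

1. ∠BYG = 72°  [S on YG, N on YB]
2. ∠GBY = 65°  [△YGB]
3. ∠GBN = 65°  [N on ray BY]

∠GBN = 65°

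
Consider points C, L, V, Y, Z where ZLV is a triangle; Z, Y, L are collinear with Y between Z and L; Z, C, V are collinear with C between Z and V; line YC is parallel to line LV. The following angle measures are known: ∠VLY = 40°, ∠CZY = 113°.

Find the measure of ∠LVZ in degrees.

∠LVZ = 27°

1. ∠VLZ = 40°  [Y on ray LZ]
2. ∠LZV = 113°  [Y on ZL, C on ZV]
3. ∠LVZ = 27°  [△ZLV]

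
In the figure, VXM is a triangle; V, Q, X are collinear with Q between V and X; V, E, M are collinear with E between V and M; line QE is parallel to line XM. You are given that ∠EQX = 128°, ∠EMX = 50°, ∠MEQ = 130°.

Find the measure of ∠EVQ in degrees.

1. ∠EQV = 52°  [linear pair at Q on VX]
2. ∠QEV = 50°  [linear pair at E on VM]
3. ∠EVQ = 78°  [△VQE]

∠EVQ = 78°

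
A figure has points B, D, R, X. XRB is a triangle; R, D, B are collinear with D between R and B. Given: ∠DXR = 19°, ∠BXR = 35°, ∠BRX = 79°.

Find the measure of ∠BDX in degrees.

1. ∠DRX = 79°  [D on ray RB]
2. ∠RDX = 82°  [△XRD]
3. ∠BDX = 98°  [linear pair at D on RB]

∠BDX = 98°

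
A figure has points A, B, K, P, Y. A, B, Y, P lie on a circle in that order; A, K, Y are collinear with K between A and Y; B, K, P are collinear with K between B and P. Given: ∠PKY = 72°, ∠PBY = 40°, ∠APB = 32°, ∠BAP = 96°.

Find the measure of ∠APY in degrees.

∠APY = 88°

1. ∠AKB = 72°  [vertical angles at K]
2. ∠AYB = 32°  [same arc AB]
3. ∠ABP = 52°  [△ABP]
4. ∠BAY = 56°  [△AKB]
5. ∠ABY = 92°  [△ABY]
6. ∠APY = 88°  [cyclic ABYP, opposite ∠B+∠P]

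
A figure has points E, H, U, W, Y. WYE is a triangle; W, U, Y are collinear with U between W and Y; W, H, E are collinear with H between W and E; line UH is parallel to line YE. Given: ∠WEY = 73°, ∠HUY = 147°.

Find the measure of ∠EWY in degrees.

∠EWY = 74°

1. ∠UHW = 73°  [UH∥YE, corresponding at H]
2. ∠HUW = 33°  [linear pair at U on WY]
3. ∠HWU = 74°  [△WUH]
4. ∠EWY = 74°  [U on WY, H on WE]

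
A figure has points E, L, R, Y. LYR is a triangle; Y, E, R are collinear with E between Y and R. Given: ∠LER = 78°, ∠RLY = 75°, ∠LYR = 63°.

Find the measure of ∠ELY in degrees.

∠ELY = 15°

1. ∠LEY = 102°  [linear pair at E on YR]
2. ∠EYL = 63°  [E on ray YR]
3. ∠ELY = 15°  [△LYE]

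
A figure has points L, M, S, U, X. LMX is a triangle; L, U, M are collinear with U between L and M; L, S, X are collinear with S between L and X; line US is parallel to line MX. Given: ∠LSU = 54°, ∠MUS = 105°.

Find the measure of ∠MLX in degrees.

1. ∠LUS = 75°  [linear pair at U on LM]
2. ∠SLU = 51°  [△LUS]
3. ∠MLX = 51°  [U on LM, S on LX]

∠MLX = 51°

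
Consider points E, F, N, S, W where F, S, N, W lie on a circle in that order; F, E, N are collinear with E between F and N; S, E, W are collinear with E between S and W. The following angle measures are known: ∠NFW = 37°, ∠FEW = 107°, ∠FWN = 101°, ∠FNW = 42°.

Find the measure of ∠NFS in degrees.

∠NFS = 65°

1. ∠NSW = 37°  [same arc NW]
2. ∠NES = 107°  [vertical angles at E]
3. ∠FSN = 79°  [cyclic FSNW, opposite ∠S+∠W]
4. ∠FNS = 36°  [△SEN]
5. ∠NFS = 65°  [△FSN]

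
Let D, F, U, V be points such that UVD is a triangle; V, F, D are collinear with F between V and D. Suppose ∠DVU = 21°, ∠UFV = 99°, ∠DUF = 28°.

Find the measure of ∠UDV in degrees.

∠UDV = 71°

1. ∠DFU = 81°  [linear pair at F on VD]
2. ∠FDU = 71°  [△UFD]
3. ∠UDV = 71°  [F on ray DV]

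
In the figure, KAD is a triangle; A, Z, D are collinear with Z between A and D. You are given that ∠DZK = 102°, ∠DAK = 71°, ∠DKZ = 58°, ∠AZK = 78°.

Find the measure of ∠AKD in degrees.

1. ∠KDZ = 20°  [△KZD]
2. ∠ADK = 20°  [Z on ray DA]
3. ∠AKD = 89°  [△KAD]

∠AKD = 89°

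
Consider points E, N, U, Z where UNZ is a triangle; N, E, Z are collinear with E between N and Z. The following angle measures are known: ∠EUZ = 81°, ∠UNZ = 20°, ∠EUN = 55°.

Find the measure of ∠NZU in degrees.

∠NZU = 24°

1. ∠ENU = 20°  [E on ray NZ]
2. ∠NEU = 105°  [△UNE]
3. ∠UEZ = 75°  [linear pair at E on NZ]
4. ∠EZU = 24°  [△UEZ]
5. ∠NZU = 24°  [E on ray ZN]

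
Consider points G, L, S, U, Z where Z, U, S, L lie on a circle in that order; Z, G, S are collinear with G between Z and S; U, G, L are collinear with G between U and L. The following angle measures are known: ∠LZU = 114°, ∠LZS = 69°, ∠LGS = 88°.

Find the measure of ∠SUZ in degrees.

∠SUZ = 116°

1. ∠LSU = 66°  [cyclic ZUSL, opposite ∠Z+∠S]
2. ∠LUS = 69°  [same arc SL]
3. ∠UGZ = 88°  [vertical angles at G]
4. ∠SLU = 45°  [△USL]
5. ∠SGU = 92°  [linear pair at G on ZS]
6. ∠SZU = 45°  [same arc US]
7. ∠USZ = 19°  [△UGS]
8. ∠SUZ = 116°  [△ZUS]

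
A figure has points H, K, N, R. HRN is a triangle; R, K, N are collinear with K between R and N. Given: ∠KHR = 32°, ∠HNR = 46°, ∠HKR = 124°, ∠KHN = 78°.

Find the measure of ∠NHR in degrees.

1. ∠HRK = 24°  [△HRK]
2. ∠HRN = 24°  [K on ray RN]
3. ∠NHR = 110°  [△HRN]

∠NHR = 110°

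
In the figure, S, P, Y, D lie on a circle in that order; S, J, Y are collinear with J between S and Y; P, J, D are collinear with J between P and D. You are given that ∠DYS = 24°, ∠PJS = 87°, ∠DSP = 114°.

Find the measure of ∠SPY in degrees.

∠SPY = 69°

1. ∠DPS = 24°  [same arc SD]
2. ∠PSY = 69°  [△SJP]
3. ∠PDS = 42°  [△SPD]
4. ∠PYS = 42°  [same arc SP]
5. ∠SPY = 69°  [△SPY]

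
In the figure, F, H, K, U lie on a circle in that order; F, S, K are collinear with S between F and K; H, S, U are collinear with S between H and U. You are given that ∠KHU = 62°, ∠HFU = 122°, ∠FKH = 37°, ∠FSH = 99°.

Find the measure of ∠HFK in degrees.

1. ∠HKU = 58°  [cyclic FHKU, opposite ∠F+∠K]
2. ∠HUK = 60°  [△HKU]
3. ∠HFK = 60°  [same arc HK]

∠HFK = 60°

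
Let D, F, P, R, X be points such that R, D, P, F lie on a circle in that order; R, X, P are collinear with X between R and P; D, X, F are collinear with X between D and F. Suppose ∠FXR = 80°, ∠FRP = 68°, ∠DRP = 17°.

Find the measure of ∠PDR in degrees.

1. ∠DXP = 80°  [vertical angles at X]
2. ∠FDP = 68°  [same arc PF]
3. ∠DPR = 32°  [△DXP]
4. ∠PDR = 131°  [△RDP]

∠PDR = 131°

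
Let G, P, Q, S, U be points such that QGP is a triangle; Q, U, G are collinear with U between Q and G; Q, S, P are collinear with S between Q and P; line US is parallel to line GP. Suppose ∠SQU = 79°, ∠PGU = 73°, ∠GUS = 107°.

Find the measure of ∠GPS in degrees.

1. ∠GQP = 79°  [U on QG, S on QP]
2. ∠PGQ = 73°  [U on ray GQ]
3. ∠GPQ = 28°  [△QGP]
4. ∠GPS = 28°  [S on ray PQ]

∠GPS = 28°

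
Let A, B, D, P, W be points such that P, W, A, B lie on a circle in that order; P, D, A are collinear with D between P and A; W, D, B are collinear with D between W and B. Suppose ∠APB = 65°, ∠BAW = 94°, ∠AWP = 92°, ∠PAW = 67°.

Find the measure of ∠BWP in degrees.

∠BWP = 27°

1. ∠BPW = 86°  [cyclic PWAB, opposite ∠P+∠A]
2. ∠PBW = 67°  [same arc PW]
3. ∠BWP = 27°  [△PWB]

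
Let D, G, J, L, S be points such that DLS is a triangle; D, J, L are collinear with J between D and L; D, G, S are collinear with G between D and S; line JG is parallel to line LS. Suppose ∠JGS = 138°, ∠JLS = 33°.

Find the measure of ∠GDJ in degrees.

∠GDJ = 105°

1. ∠DGJ = 42°  [linear pair at G on DS]
2. ∠DLS = 33°  [J on ray LD]
3. ∠DSL = 42°  [JG∥LS, corresponding at G]
4. ∠LDS = 105°  [△DLS]
5. ∠GDJ = 105°  [J on DL, G on DS]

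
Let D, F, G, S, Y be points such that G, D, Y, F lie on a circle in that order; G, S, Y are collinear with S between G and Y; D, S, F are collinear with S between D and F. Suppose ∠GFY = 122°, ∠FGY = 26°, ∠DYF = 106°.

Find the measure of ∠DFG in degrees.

1. ∠FYG = 32°  [△GYF]
2. ∠DGF = 74°  [cyclic GDYF, opposite ∠G+∠Y]
3. ∠FDG = 32°  [same arc GF]
4. ∠DFG = 74°  [△GDF]

∠DFG = 74°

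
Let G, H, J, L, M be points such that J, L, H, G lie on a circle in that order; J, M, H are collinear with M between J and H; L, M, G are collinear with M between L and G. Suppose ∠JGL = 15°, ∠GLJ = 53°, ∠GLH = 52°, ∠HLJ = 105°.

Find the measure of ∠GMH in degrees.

∠GMH = 67°

1. ∠GJH = 52°  [same arc HG]
2. ∠GMJ = 113°  [△JMG]
3. ∠GMH = 67°  [linear pair at M on JH]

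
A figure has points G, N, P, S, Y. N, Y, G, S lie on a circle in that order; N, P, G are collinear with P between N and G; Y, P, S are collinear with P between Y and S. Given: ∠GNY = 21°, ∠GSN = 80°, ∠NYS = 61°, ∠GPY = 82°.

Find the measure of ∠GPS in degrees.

1. ∠GSY = 21°  [same arc YG]
2. ∠NGS = 61°  [same arc NS]
3. ∠GPS = 98°  [△GPS]

∠GPS = 98°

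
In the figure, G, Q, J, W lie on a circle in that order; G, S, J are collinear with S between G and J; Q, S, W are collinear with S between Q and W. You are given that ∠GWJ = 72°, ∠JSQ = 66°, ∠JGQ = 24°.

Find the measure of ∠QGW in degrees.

∠QGW = 90°

1. ∠GQJ = 108°  [cyclic GQJW, opposite ∠Q+∠W]
2. ∠GSQ = 114°  [linear pair at S on GJ]
3. ∠GJQ = 48°  [△GQJ]
4. ∠GQW = 42°  [△GSQ]
5. ∠GWQ = 48°  [same arc GQ]
6. ∠QGW = 90°  [△GQW]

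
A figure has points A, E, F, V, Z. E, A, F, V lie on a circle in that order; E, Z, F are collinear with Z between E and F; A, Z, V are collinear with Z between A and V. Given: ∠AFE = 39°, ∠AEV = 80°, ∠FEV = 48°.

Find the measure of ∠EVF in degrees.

1. ∠AVE = 39°  [same arc EA]
2. ∠EAV = 61°  [△EAV]
3. ∠EFV = 61°  [same arc EV]
4. ∠EVF = 71°  [△EFV]

∠EVF = 71°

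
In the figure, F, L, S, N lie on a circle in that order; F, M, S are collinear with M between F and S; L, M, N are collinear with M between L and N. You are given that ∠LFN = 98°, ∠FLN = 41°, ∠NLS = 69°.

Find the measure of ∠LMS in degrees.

∠LMS = 70°

1. ∠FNL = 41°  [△FLN]
2. ∠FSL = 41°  [same arc FL]
3. ∠LMS = 70°  [△LMS]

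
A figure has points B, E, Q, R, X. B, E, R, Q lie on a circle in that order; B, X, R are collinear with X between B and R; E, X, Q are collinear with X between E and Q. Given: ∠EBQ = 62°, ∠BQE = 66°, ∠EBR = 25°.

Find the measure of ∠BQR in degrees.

1. ∠BRE = 66°  [same arc BE]
2. ∠BER = 89°  [△BER]
3. ∠BQR = 91°  [cyclic BERQ, opposite ∠E+∠Q]

∠BQR = 91°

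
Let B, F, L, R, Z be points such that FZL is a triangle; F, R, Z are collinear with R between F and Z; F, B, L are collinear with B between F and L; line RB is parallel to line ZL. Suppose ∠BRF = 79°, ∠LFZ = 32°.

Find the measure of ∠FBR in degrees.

∠FBR = 69°

1. ∠FZL = 79°  [RB∥ZL, corresponding at R]
2. ∠FLZ = 69°  [△FZL]
3. ∠FBR = 69°  [RB∥ZL, corresponding at B]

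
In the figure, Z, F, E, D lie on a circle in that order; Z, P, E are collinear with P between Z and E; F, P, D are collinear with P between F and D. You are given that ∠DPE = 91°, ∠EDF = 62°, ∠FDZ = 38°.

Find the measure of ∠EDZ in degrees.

1. ∠DPZ = 89°  [linear pair at P on ZE]
2. ∠DEZ = 27°  [△EPD]
3. ∠DZE = 53°  [△ZPD]
4. ∠EDZ = 100°  [△ZED]

∠EDZ = 100°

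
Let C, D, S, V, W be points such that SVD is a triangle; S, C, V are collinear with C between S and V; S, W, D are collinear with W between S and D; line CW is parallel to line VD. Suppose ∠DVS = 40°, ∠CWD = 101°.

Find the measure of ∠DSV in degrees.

1. ∠SCW = 40°  [CW∥VD, corresponding at C]
2. ∠CWS = 79°  [linear pair at W on SD]
3. ∠CSW = 61°  [△SCW]
4. ∠DSV = 61°  [C on SV, W on SD]

∠DSV = 61°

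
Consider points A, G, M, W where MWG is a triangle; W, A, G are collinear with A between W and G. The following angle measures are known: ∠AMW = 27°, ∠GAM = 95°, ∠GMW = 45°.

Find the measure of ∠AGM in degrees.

1. ∠MAW = 85°  [linear pair at A on WG]
2. ∠AWM = 68°  [△MWA]
3. ∠GWM = 68°  [A on ray WG]
4. ∠MGW = 67°  [△MWG]
5. ∠AGM = 67°  [A on ray GW]

∠AGM = 67°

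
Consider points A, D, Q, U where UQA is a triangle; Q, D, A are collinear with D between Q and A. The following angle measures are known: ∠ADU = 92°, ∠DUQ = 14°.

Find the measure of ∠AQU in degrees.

∠AQU = 78°

1. ∠QDU = 88°  [linear pair at D on QA]
2. ∠DQU = 78°  [△UQD]
3. ∠AQU = 78°  [D on ray QA]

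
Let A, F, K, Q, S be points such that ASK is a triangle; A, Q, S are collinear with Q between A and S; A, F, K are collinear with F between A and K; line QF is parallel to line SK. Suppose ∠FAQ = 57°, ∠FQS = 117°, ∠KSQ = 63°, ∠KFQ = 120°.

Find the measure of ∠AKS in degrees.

1. ∠KAS = 57°  [Q on AS, F on AK]
2. ∠ASK = 63°  [Q on ray SA]
3. ∠AKS = 60°  [△ASK]

∠AKS = 60°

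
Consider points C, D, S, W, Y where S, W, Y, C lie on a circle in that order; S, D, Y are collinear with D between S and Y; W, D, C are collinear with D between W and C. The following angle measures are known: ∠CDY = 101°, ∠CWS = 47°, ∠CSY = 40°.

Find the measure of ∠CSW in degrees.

1. ∠CDS = 79°  [linear pair at D on SY]
2. ∠SCW = 61°  [△SDC]
3. ∠CSW = 72°  [△SWC]

∠CSW = 72°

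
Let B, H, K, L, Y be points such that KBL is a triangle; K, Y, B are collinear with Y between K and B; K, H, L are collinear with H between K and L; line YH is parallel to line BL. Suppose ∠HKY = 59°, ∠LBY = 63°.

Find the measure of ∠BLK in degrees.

1. ∠BKL = 59°  [Y on KB, H on KL]
2. ∠KBL = 63°  [Y on ray BK]
3. ∠BLK = 58°  [△KBL]

∠BLK = 58°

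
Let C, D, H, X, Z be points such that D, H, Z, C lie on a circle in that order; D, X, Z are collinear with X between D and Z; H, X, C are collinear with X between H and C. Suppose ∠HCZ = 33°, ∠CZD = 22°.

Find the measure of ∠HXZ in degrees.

1. ∠HDZ = 33°  [same arc HZ]
2. ∠CHD = 22°  [same arc DC]
3. ∠DXH = 125°  [△DXH]
4. ∠HXZ = 55°  [linear pair at X on DZ]

∠HXZ = 55°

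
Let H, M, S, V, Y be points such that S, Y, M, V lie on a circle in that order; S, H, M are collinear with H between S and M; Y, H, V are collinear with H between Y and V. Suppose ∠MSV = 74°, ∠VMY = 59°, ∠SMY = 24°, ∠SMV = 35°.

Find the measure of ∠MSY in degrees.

∠MSY = 47°

1. ∠MYV = 74°  [same arc MV]
2. ∠MVY = 47°  [△YMV]
3. ∠MSY = 47°  [same arc YM]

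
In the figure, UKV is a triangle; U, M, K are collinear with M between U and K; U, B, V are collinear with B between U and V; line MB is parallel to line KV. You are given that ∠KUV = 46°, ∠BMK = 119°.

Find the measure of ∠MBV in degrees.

∠MBV = 107°

1. ∠BUM = 46°  [M on UK, B on UV]
2. ∠BMU = 61°  [linear pair at M on UK]
3. ∠MBU = 73°  [△UMB]
4. ∠MBV = 107°  [linear pair at B on UV]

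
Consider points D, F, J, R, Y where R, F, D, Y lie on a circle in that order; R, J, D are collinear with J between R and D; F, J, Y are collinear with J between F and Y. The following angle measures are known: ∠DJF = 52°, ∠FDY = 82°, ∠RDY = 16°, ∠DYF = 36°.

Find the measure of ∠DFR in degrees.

∠DFR = 78°

1. ∠DFY = 62°  [△FDY]
2. ∠DRF = 36°  [same arc FD]
3. ∠FDR = 66°  [△FJD]
4. ∠DFR = 78°  [△RFD]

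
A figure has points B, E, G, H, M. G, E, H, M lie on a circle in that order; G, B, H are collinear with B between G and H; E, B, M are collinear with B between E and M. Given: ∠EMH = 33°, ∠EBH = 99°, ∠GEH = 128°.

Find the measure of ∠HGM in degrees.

1. ∠EGH = 33°  [same arc EH]
2. ∠GBM = 99°  [vertical angles at B]
3. ∠EHG = 19°  [△GEH]
4. ∠EMG = 19°  [same arc GE]
5. ∠HGM = 62°  [△GBM]

∠HGM = 62°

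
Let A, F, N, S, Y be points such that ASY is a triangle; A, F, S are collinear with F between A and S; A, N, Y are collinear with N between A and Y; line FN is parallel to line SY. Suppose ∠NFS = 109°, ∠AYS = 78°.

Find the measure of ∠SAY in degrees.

1. ∠AFN = 71°  [linear pair at F on AS]
2. ∠ANF = 78°  [FN∥SY, corresponding at N]
3. ∠FAN = 31°  [△AFN]
4. ∠SAY = 31°  [F on AS, N on AY]

∠SAY = 31°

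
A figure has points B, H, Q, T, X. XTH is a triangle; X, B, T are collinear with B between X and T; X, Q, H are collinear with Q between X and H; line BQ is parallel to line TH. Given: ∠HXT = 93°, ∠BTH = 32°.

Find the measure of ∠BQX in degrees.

1. ∠HTX = 32°  [B on ray TX]
2. ∠THX = 55°  [△XTH]
3. ∠BQX = 55°  [BQ∥TH, corresponding at Q]

∠BQX = 55°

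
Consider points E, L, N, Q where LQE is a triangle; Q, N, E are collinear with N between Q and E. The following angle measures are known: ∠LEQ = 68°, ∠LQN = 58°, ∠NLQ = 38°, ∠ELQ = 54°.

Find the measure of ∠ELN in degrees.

∠ELN = 16°

1. ∠LEN = 68°  [N on ray EQ]
2. ∠LNQ = 84°  [△LQN]
3. ∠ENL = 96°  [linear pair at N on QE]
4. ∠ELN = 16°  [△LNE]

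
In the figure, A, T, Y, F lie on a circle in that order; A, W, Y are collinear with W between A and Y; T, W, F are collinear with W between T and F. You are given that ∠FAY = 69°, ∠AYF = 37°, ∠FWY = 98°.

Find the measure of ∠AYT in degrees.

∠AYT = 29°

1. ∠AFY = 74°  [△AYF]
2. ∠ATF = 37°  [same arc AF]
3. ∠AWT = 98°  [vertical angles at W]
4. ∠ATY = 106°  [cyclic ATYF, opposite ∠T+∠F]
5. ∠TAY = 45°  [△AWT]
6. ∠AYT = 29°  [△ATY]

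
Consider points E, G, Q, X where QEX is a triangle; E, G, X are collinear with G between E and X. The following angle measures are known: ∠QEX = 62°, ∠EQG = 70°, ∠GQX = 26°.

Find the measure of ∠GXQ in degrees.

1. ∠GEQ = 62°  [G on ray EX]
2. ∠EGQ = 48°  [△QEG]
3. ∠QGX = 132°  [linear pair at G on EX]
4. ∠GXQ = 22°  [△QGX]

∠GXQ = 22°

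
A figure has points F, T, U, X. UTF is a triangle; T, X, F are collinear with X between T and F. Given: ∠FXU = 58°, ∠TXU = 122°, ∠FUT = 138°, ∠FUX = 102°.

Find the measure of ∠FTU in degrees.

∠FTU = 22°

1. ∠UFX = 20°  [△UXF]
2. ∠TFU = 20°  [X on ray FT]
3. ∠FTU = 22°  [△UTF]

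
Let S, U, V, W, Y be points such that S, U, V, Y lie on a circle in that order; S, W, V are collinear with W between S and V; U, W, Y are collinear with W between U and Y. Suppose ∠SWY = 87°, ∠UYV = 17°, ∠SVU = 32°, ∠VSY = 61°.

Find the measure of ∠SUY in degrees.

1. ∠UWV = 87°  [vertical angles at W]
2. ∠USV = 17°  [same arc UV]
3. ∠SWU = 93°  [linear pair at W on SV]
4. ∠SUY = 70°  [△SWU]

∠SUY = 70°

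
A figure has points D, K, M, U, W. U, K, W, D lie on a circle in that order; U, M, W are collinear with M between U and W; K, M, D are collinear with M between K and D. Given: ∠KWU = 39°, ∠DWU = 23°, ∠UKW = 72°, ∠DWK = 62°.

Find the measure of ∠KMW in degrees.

∠KMW = 92°

1. ∠KUW = 69°  [△UKW]
2. ∠DKU = 23°  [same arc UD]
3. ∠KMU = 88°  [△UMK]
4. ∠KMW = 92°  [linear pair at M on UW]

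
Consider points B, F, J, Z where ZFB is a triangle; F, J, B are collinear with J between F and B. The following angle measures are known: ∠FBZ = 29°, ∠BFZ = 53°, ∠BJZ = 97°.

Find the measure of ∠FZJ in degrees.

1. ∠JFZ = 53°  [J on ray FB]
2. ∠FJZ = 83°  [linear pair at J on FB]
3. ∠FZJ = 44°  [△ZFJ]

∠FZJ = 44°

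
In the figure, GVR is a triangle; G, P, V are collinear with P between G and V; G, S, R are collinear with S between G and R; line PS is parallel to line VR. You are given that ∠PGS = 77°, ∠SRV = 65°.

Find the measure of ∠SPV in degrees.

∠SPV = 142°

1. ∠RGV = 77°  [P on GV, S on GR]
2. ∠GRV = 65°  [S on ray RG]
3. ∠GVR = 38°  [△GVR]
4. ∠GPS = 38°  [PS∥VR, corresponding at P]
5. ∠SPV = 142°  [linear pair at P on GV]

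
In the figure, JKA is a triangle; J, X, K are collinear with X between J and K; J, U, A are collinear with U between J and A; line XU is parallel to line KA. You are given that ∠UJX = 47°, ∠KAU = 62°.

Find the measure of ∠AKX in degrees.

1. ∠AJK = 47°  [X on JK, U on JA]
2. ∠JAK = 62°  [U on ray AJ]
3. ∠AKJ = 71°  [△JKA]
4. ∠AKX = 71°  [X on ray KJ]

∠AKX = 71°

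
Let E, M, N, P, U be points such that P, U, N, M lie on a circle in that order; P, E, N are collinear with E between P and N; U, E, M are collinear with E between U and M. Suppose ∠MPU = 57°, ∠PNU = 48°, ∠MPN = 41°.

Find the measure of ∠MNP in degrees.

∠MNP = 75°

1. ∠MNU = 123°  [cyclic PUNM, opposite ∠P+∠N]
2. ∠PMU = 48°  [same arc PU]
3. ∠MUN = 41°  [same arc NM]
4. ∠MEP = 91°  [△PEM]
5. ∠NMU = 16°  [△UNM]
6. ∠MEN = 89°  [linear pair at E on PN]
7. ∠MNP = 75°  [△NEM]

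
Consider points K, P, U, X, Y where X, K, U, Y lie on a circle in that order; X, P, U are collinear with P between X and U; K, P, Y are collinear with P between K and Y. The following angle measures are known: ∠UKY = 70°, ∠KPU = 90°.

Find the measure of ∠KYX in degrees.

∠KYX = 20°

1. ∠UXY = 70°  [same arc UY]
2. ∠XPY = 90°  [vertical angles at P]
3. ∠KYX = 20°  [△XPY]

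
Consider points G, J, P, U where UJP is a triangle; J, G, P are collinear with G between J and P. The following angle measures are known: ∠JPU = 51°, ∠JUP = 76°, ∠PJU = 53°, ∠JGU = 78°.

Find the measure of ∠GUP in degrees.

∠GUP = 27°

1. ∠GPU = 51°  [G on ray PJ]
2. ∠PGU = 102°  [linear pair at G on JP]
3. ∠GUP = 27°  [△UGP]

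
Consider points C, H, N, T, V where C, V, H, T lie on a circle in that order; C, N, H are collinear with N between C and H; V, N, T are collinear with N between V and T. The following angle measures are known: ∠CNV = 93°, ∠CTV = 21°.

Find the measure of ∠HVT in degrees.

∠HVT = 72°

1. ∠HNV = 87°  [linear pair at N on CH]
2. ∠CHV = 21°  [same arc CV]
3. ∠HVT = 72°  [△VNH]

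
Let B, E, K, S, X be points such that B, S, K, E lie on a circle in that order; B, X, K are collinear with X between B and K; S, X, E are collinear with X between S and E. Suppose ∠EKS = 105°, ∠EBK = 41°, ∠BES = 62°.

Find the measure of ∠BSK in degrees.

∠BSK = 84°

1. ∠ESK = 41°  [same arc KE]
2. ∠BKS = 62°  [same arc BS]
3. ∠KES = 34°  [△SKE]
4. ∠KBS = 34°  [same arc SK]
5. ∠BSK = 84°  [△BSK]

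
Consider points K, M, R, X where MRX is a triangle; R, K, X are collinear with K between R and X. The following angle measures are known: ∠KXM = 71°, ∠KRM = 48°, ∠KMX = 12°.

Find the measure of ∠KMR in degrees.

∠KMR = 49°

1. ∠MKX = 97°  [△MKX]
2. ∠MKR = 83°  [linear pair at K on RX]
3. ∠KMR = 49°  [△MRK]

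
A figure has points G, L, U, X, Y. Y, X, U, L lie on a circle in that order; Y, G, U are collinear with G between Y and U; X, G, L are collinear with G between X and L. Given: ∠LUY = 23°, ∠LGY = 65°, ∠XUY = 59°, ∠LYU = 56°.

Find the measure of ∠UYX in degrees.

1. ∠ULY = 101°  [△YUL]
2. ∠UXY = 79°  [cyclic YXUL, opposite ∠X+∠L]
3. ∠UYX = 42°  [△YXU]

∠UYX = 42°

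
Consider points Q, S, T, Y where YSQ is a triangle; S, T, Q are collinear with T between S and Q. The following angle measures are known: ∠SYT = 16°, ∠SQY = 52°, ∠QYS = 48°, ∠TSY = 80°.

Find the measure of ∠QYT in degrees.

1. ∠STY = 84°  [△YST]
2. ∠TQY = 52°  [T on ray QS]
3. ∠QTY = 96°  [linear pair at T on SQ]
4. ∠QYT = 32°  [△YTQ]

∠QYT = 32°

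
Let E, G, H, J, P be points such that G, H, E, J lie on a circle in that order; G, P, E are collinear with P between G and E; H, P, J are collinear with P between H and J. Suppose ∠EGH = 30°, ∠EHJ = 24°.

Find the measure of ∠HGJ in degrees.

1. ∠EJH = 30°  [same arc HE]
2. ∠HEJ = 126°  [△HEJ]
3. ∠HGJ = 54°  [cyclic GHEJ, opposite ∠G+∠E]

∠HGJ = 54°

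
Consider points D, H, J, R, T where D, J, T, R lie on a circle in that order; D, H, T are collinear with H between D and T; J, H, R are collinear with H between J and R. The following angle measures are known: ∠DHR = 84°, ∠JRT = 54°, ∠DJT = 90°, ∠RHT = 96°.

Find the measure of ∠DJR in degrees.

∠DJR = 30°

1. ∠JDT = 54°  [same arc JT]
2. ∠DHJ = 96°  [vertical angles at H]
3. ∠DJR = 30°  [△DHJ]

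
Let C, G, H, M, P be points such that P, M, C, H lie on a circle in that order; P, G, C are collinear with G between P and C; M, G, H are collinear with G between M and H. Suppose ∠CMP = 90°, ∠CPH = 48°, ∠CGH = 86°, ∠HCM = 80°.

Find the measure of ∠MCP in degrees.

∠MCP = 38°

1. ∠CMH = 48°  [same arc CH]
2. ∠MGP = 86°  [vertical angles at G]
3. ∠CGM = 94°  [linear pair at G on PC]
4. ∠MCP = 38°  [△MGC]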